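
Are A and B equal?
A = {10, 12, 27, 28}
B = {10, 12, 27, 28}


Two sets are equal iff they have exactly the same elements.
A = {10, 12, 27, 28}
B = {10, 12, 27, 28}
Same elements → A = B

Yes, A = B


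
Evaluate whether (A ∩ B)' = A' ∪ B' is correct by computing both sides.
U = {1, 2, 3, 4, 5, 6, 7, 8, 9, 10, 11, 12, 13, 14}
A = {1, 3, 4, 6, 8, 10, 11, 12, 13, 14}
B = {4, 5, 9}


LHS: A ∩ B = {4}
(A ∩ B)' = U \ (A ∩ B) = {1, 2, 3, 5, 6, 7, 8, 9, 10, 11, 12, 13, 14}
A' = {2, 5, 7, 9}, B' = {1, 2, 3, 6, 7, 8, 10, 11, 12, 13, 14}
Claimed RHS: A' ∪ B' = {1, 2, 3, 5, 6, 7, 8, 9, 10, 11, 12, 13, 14}
Identity is VALID: LHS = RHS = {1, 2, 3, 5, 6, 7, 8, 9, 10, 11, 12, 13, 14} ✓

Identity is valid. (A ∩ B)' = A' ∪ B' = {1, 2, 3, 5, 6, 7, 8, 9, 10, 11, 12, 13, 14}


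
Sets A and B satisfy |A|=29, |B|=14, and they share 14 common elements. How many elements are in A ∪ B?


|A ∪ B| = |A| + |B| - |A ∩ B|
= 29 + 14 - 14
= 29

|A ∪ B| = 29


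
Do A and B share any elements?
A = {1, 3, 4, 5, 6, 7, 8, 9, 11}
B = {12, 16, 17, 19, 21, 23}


Disjoint means A ∩ B = ∅.
A ∩ B = ∅
A ∩ B = ∅, so A and B are disjoint.

No — A and B share no elements (A ∩ B = ∅), so they are disjoint


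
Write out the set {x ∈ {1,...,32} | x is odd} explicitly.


Checking each candidate:
Condition: odd numbers in {1,...,32}
Result = {1, 3, 5, 7, 9, 11, 13, 15, 17, 19, 21, 23, 25, 27, 29, 31}

{1, 3, 5, 7, 9, 11, 13, 15, 17, 19, 21, 23, 25, 27, 29, 31}


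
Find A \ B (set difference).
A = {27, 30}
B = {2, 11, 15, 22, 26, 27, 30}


A \ B = elements in A but not in B
A = {27, 30}
B = {2, 11, 15, 22, 26, 27, 30}
Remove from A any elements in B
A \ B = ∅

A \ B = ∅


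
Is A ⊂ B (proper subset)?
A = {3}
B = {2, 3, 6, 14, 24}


A ⊂ B requires: A ⊆ B AND A ≠ B.
A ⊆ B? Yes
A = B? No
A ⊂ B: Yes (A is a proper subset of B)

Yes, A ⊂ B


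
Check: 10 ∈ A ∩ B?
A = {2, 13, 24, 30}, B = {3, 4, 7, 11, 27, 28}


A = {2, 13, 24, 30}, B = {3, 4, 7, 11, 27, 28}
A ∩ B = elements in both A and B
A ∩ B = ∅
Checking if 10 ∈ A ∩ B
10 is not in A ∩ B → False

10 ∉ A ∩ B


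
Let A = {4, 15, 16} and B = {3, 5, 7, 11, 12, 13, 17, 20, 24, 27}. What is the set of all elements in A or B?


A ∪ B = all elements in A or B (or both)
A = {4, 15, 16}
B = {3, 5, 7, 11, 12, 13, 17, 20, 24, 27}
A ∪ B = {3, 4, 5, 7, 11, 12, 13, 15, 16, 17, 20, 24, 27}

A ∪ B = {3, 4, 5, 7, 11, 12, 13, 15, 16, 17, 20, 24, 27}


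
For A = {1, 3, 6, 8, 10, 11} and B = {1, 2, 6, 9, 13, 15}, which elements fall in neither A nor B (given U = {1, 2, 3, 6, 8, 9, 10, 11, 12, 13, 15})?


A = {1, 3, 6, 8, 10, 11}
B = {1, 2, 6, 9, 13, 15}
Region: in neither A nor B (given U = {1, 2, 3, 6, 8, 9, 10, 11, 12, 13, 15})
Elements: {12}

Elements in neither A nor B (given U = {1, 2, 3, 6, 8, 9, 10, 11, 12, 13, 15}): {12}


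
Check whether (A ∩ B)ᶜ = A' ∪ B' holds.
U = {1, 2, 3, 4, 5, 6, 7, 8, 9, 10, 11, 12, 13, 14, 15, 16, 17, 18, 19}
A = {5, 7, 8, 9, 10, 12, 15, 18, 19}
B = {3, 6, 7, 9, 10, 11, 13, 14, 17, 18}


LHS: A ∩ B = {7, 9, 10, 18}
(A ∩ B)' = U \ (A ∩ B) = {1, 2, 3, 4, 5, 6, 8, 11, 12, 13, 14, 15, 16, 17, 19}
A' = {1, 2, 3, 4, 6, 11, 13, 14, 16, 17}, B' = {1, 2, 4, 5, 8, 12, 15, 16, 19}
Claimed RHS: A' ∪ B' = {1, 2, 3, 4, 5, 6, 8, 11, 12, 13, 14, 15, 16, 17, 19}
Identity is VALID: LHS = RHS = {1, 2, 3, 4, 5, 6, 8, 11, 12, 13, 14, 15, 16, 17, 19} ✓

Identity is valid. (A ∩ B)' = A' ∪ B' = {1, 2, 3, 4, 5, 6, 8, 11, 12, 13, 14, 15, 16, 17, 19}


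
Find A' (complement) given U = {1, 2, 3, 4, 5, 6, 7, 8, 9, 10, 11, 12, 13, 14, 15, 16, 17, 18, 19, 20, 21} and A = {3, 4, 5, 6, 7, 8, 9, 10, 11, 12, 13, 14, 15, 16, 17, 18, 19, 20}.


Aᶜ = U \ A = elements in U but not in A
U = {1, 2, 3, 4, 5, 6, 7, 8, 9, 10, 11, 12, 13, 14, 15, 16, 17, 18, 19, 20, 21}
A = {3, 4, 5, 6, 7, 8, 9, 10, 11, 12, 13, 14, 15, 16, 17, 18, 19, 20}
Aᶜ = {1, 2, 21}

Aᶜ = {1, 2, 21}


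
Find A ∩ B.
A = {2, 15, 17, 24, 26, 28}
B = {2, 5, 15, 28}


A ∩ B = elements in both A and B
A = {2, 15, 17, 24, 26, 28}
B = {2, 5, 15, 28}
A ∩ B = {2, 15, 28}

A ∩ B = {2, 15, 28}


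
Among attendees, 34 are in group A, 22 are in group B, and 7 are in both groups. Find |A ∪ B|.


|A ∪ B| = |A| + |B| - |A ∩ B|
= 34 + 22 - 7
= 49

|A ∪ B| = 49


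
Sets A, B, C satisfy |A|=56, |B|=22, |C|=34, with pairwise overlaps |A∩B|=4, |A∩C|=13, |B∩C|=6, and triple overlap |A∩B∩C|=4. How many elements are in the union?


|A∪B∪C| = |A|+|B|+|C| - |A∩B|-|A∩C|-|B∩C| + |A∩B∩C|
= 56+22+34 - 4-13-6 + 4
= 112 - 23 + 4
= 93

|A ∪ B ∪ C| = 93


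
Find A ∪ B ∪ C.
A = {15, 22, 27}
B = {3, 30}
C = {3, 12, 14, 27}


A ∪ B = {3, 15, 22, 27, 30}
(A ∪ B) ∪ C = {3, 12, 14, 15, 22, 27, 30}

A ∪ B ∪ C = {3, 12, 14, 15, 22, 27, 30}


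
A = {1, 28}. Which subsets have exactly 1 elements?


|A| = 2, so A has C(2,1) = 2 subsets of size 1.
Enumerate by choosing 1 elements from A at a time:
{1}, {28}

1-element subsets (2 total): {1}, {28}


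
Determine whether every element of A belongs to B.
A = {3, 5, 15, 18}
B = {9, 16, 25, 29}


A ⊆ B means every element of A is in B.
Elements in A not in B: {3, 5, 15, 18}
So A ⊄ B.

No, A ⊄ B


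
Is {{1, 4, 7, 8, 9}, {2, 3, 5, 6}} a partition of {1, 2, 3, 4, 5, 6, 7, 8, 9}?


A partition requires: (1) non-empty parts, (2) pairwise disjoint, (3) union = U
Parts: {1, 4, 7, 8, 9}, {2, 3, 5, 6}
Union of parts: {1, 2, 3, 4, 5, 6, 7, 8, 9}
U = {1, 2, 3, 4, 5, 6, 7, 8, 9}
All non-empty? True
Pairwise disjoint? True
Covers U? True

Yes, valid partition


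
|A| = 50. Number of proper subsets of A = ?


Total subsets = 2^n = 2^50 = 1125899906842624
Proper subsets exclude the set itself: 2^n - 1
= 1125899906842624 - 1
= 1125899906842623

Number of proper subsets = 1125899906842623


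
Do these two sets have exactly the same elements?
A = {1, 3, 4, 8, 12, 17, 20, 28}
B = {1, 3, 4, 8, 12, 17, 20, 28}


Two sets are equal iff they have exactly the same elements.
A = {1, 3, 4, 8, 12, 17, 20, 28}
B = {1, 3, 4, 8, 12, 17, 20, 28}
Same elements → A = B

Yes, A = B


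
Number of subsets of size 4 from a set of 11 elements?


C(n,k) = n! / (k!(n-k)!)
C(11,4) = 11! / (4!7!)
= 330

C(11,4) = 330


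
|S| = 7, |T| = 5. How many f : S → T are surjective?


n = |S| = 7, k = |T| = 5. Surjections via inclusion-exclusion:
S(n,k) = Σ(-1)^i × C(k,i) × (k-i)^n, i=0 to k
i=0: (-1)^0×C(5,0)×5^7 = 78125
i=1: (-1)^1×C(5,1)×4^7 = -81920
i=2: (-1)^2×C(5,2)×3^7 = 21870
i=3: (-1)^3×C(5,3)×2^7 = -1280
i=4: (-1)^4×C(5,4)×1^7 = 5
i=5: (-1)^5×C(5,5)×0^7 = 0
Total = 16800

Number of surjections = 16800


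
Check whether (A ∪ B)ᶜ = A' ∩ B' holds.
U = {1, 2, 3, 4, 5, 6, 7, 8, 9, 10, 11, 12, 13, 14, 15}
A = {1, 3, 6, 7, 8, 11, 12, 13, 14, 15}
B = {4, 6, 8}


LHS: A ∪ B = {1, 3, 4, 6, 7, 8, 11, 12, 13, 14, 15}
(A ∪ B)' = U \ (A ∪ B) = {2, 5, 9, 10}
A' = {2, 4, 5, 9, 10}, B' = {1, 2, 3, 5, 7, 9, 10, 11, 12, 13, 14, 15}
Claimed RHS: A' ∩ B' = {2, 5, 9, 10}
Identity is VALID: LHS = RHS = {2, 5, 9, 10} ✓

Identity is valid. (A ∪ B)' = A' ∩ B' = {2, 5, 9, 10}


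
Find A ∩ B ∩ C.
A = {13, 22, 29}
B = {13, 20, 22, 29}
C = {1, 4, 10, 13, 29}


A ∩ B = {13, 22, 29}
(A ∩ B) ∩ C = {13, 29}

A ∩ B ∩ C = {13, 29}


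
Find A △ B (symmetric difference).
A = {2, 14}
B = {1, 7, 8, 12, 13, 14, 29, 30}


A △ B = (A \ B) ∪ (B \ A) = elements in exactly one of A or B
A \ B = {2}
B \ A = {1, 7, 8, 12, 13, 29, 30}
A △ B = {1, 2, 7, 8, 12, 13, 29, 30}

A △ B = {1, 2, 7, 8, 12, 13, 29, 30}


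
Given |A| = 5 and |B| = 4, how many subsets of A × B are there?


A relation from A to B is any subset of A × B.
|A × B| = 5 × 4 = 20
# relations = 2^|A × B| = 2^20 = 1048576

Number of relations = 1048576


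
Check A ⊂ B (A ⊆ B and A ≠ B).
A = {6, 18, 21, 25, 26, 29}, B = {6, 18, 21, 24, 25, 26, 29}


A ⊂ B requires: A ⊆ B AND A ≠ B.
A ⊆ B? Yes
A = B? No
A ⊂ B: Yes (A is a proper subset of B)

Yes, A ⊂ B


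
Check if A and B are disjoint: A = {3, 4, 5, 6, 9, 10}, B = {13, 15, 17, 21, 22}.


Disjoint means A ∩ B = ∅.
A ∩ B = ∅
A ∩ B = ∅, so A and B are disjoint.

Yes, A and B are disjoint


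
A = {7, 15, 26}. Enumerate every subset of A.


|A| = 3, so |P(A)| = 2^3 = 8
Enumerate subsets by cardinality (0 to 3):
∅, {7}, {15}, {26}, {7, 15}, {7, 26}, {15, 26}, {7, 15, 26}

P(A) has 8 subsets: ∅, {7}, {15}, {26}, {7, 15}, {7, 26}, {15, 26}, {7, 15, 26}


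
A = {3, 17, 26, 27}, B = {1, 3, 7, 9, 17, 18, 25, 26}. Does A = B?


Two sets are equal iff they have exactly the same elements.
A = {3, 17, 26, 27}
B = {1, 3, 7, 9, 17, 18, 25, 26}
Differences: {1, 7, 9, 18, 25, 27}
A ≠ B

No, A ≠ B


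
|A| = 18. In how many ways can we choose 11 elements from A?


C(n,k) = n! / (k!(n-k)!)
C(18,11) = 18! / (11!7!)
= 31824

C(18,11) = 31824


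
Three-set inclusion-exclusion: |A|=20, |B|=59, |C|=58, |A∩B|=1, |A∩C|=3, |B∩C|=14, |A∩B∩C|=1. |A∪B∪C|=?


|A∪B∪C| = |A|+|B|+|C| - |A∩B|-|A∩C|-|B∩C| + |A∩B∩C|
= 20+59+58 - 1-3-14 + 1
= 137 - 18 + 1
= 120

|A ∪ B ∪ C| = 120


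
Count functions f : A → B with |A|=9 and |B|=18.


Each of |A| = 9 inputs maps to any of |B| = 18 outputs.
# functions = |B|^|A| = 18^9
= 198359290368

Number of functions = 198359290368


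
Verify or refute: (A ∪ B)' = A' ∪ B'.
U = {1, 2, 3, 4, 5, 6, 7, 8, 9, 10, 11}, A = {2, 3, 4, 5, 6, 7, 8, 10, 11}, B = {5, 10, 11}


LHS: A ∪ B = {2, 3, 4, 5, 6, 7, 8, 10, 11}
(A ∪ B)' = U \ (A ∪ B) = {1, 9}
A' = {1, 9}, B' = {1, 2, 3, 4, 6, 7, 8, 9}
Claimed RHS: A' ∪ B' = {1, 2, 3, 4, 6, 7, 8, 9}
Identity is INVALID: LHS = {1, 9} but the RHS claimed here equals {1, 2, 3, 4, 6, 7, 8, 9}. The correct form is (A ∪ B)' = A' ∩ B'.

Identity is invalid: (A ∪ B)' = {1, 9} but A' ∪ B' = {1, 2, 3, 4, 6, 7, 8, 9}. The correct De Morgan law is (A ∪ B)' = A' ∩ B'.


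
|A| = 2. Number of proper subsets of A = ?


Total subsets = 2^n = 2^2 = 4
Proper subsets exclude the set itself: 2^n - 1
= 4 - 1
= 3

Number of proper subsets = 3


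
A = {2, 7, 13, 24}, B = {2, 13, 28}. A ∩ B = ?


A ∩ B = elements in both A and B
A = {2, 7, 13, 24}
B = {2, 13, 28}
A ∩ B = {2, 13}

A ∩ B = {2, 13}


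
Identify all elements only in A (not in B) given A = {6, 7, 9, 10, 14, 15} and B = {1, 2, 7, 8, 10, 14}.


A = {6, 7, 9, 10, 14, 15}
B = {1, 2, 7, 8, 10, 14}
Region: only in A (not in B)
Elements: {6, 9, 15}

Elements only in A (not in B): {6, 9, 15}


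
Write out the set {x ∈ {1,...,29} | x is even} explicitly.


Checking each candidate:
Condition: even numbers in {1,...,29}
Result = {2, 4, 6, 8, 10, 12, 14, 16, 18, 20, 22, 24, 26, 28}

{2, 4, 6, 8, 10, 12, 14, 16, 18, 20, 22, 24, 26, 28}


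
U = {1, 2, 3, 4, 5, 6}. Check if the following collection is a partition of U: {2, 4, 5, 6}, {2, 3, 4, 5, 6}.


A partition requires: (1) non-empty parts, (2) pairwise disjoint, (3) union = U
Parts: {2, 4, 5, 6}, {2, 3, 4, 5, 6}
Union of parts: {2, 3, 4, 5, 6}
U = {1, 2, 3, 4, 5, 6}
All non-empty? True
Pairwise disjoint? False
Covers U? False

No, not a valid partition


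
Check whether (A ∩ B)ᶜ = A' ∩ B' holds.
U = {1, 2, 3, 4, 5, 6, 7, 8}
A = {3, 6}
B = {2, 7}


LHS: A ∩ B = ∅
(A ∩ B)' = U \ (A ∩ B) = {1, 2, 3, 4, 5, 6, 7, 8}
A' = {1, 2, 4, 5, 7, 8}, B' = {1, 3, 4, 5, 6, 8}
Claimed RHS: A' ∩ B' = {1, 4, 5, 8}
Identity is INVALID: LHS = {1, 2, 3, 4, 5, 6, 7, 8} but the RHS claimed here equals {1, 4, 5, 8}. The correct form is (A ∩ B)' = A' ∪ B'.

Identity is invalid: (A ∩ B)' = {1, 2, 3, 4, 5, 6, 7, 8} but A' ∩ B' = {1, 4, 5, 8}. The correct De Morgan law is (A ∩ B)' = A' ∪ B'.


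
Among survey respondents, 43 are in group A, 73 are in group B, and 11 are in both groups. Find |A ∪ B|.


|A ∪ B| = |A| + |B| - |A ∩ B|
= 43 + 73 - 11
= 105

|A ∪ B| = 105


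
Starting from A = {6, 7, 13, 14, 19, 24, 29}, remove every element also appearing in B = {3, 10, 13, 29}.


A \ B = elements in A but not in B
A = {6, 7, 13, 14, 19, 24, 29}
B = {3, 10, 13, 29}
Remove from A any elements in B
A \ B = {6, 7, 14, 19, 24}

A \ B = {6, 7, 14, 19, 24}


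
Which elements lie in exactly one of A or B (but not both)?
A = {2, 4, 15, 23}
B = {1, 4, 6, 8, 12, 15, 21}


A △ B = (A \ B) ∪ (B \ A) = elements in exactly one of A or B
A \ B = {2, 23}
B \ A = {1, 6, 8, 12, 21}
A △ B = {1, 2, 6, 8, 12, 21, 23}

A △ B = {1, 2, 6, 8, 12, 21, 23}


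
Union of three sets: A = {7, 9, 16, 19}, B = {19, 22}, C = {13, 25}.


A ∪ B = {7, 9, 16, 19, 22}
(A ∪ B) ∪ C = {7, 9, 13, 16, 19, 22, 25}

A ∪ B ∪ C = {7, 9, 13, 16, 19, 22, 25}


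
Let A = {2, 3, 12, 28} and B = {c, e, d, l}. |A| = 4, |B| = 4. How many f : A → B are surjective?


n = |A| = 4, k = |B| = 4. Surjections via inclusion-exclusion:
S(n,k) = Σ(-1)^i × C(k,i) × (k-i)^n, i=0 to k
i=0: (-1)^0×C(4,0)×4^4 = 256
i=1: (-1)^1×C(4,1)×3^4 = -324
i=2: (-1)^2×C(4,2)×2^4 = 96
i=3: (-1)^3×C(4,3)×1^4 = -4
i=4: (-1)^4×C(4,4)×0^4 = 0
Total = 24

Number of surjections = 24


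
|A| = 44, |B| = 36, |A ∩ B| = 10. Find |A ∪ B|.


|A ∪ B| = |A| + |B| - |A ∩ B|
= 44 + 36 - 10
= 70

|A ∪ B| = 70


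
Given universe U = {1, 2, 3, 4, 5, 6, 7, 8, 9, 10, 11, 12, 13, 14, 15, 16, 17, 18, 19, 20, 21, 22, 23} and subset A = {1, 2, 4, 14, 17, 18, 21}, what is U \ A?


Aᶜ = U \ A = elements in U but not in A
U = {1, 2, 3, 4, 5, 6, 7, 8, 9, 10, 11, 12, 13, 14, 15, 16, 17, 18, 19, 20, 21, 22, 23}
A = {1, 2, 4, 14, 17, 18, 21}
Aᶜ = {3, 5, 6, 7, 8, 9, 10, 11, 12, 13, 15, 16, 19, 20, 22, 23}

Aᶜ = {3, 5, 6, 7, 8, 9, 10, 11, 12, 13, 15, 16, 19, 20, 22, 23}


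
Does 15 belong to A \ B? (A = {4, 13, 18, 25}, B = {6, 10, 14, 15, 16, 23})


A = {4, 13, 18, 25}, B = {6, 10, 14, 15, 16, 23}
A \ B = elements in A but not in B
A \ B = {4, 13, 18, 25}
Checking if 15 ∈ A \ B
15 is not in A \ B → False

15 ∉ A \ B


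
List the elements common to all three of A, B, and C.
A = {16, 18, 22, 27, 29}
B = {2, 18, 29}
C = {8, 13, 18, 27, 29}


A ∩ B = {18, 29}
(A ∩ B) ∩ C = {18, 29}

A ∩ B ∩ C = {18, 29}


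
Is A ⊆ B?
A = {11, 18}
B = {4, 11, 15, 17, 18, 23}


A ⊆ B means every element of A is in B.
All elements of A are in B.
So A ⊆ B.

Yes, A ⊆ B


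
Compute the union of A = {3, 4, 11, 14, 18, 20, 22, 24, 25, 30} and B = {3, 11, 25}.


A ∪ B = all elements in A or B (or both)
A = {3, 4, 11, 14, 18, 20, 22, 24, 25, 30}
B = {3, 11, 25}
A ∪ B = {3, 4, 11, 14, 18, 20, 22, 24, 25, 30}

A ∪ B = {3, 4, 11, 14, 18, 20, 22, 24, 25, 30}


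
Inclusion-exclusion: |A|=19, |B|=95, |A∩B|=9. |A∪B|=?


|A ∪ B| = |A| + |B| - |A ∩ B|
= 19 + 95 - 9
= 105

|A ∪ B| = 105


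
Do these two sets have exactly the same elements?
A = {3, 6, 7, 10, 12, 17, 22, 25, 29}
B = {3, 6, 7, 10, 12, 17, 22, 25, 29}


Two sets are equal iff they have exactly the same elements.
A = {3, 6, 7, 10, 12, 17, 22, 25, 29}
B = {3, 6, 7, 10, 12, 17, 22, 25, 29}
Same elements → A = B

Yes, A = B


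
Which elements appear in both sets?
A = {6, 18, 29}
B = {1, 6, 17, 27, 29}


A ∩ B = elements in both A and B
A = {6, 18, 29}
B = {1, 6, 17, 27, 29}
A ∩ B = {6, 29}

A ∩ B = {6, 29}


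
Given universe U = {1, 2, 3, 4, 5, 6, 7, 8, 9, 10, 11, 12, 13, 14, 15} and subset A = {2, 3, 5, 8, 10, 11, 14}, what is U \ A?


Aᶜ = U \ A = elements in U but not in A
U = {1, 2, 3, 4, 5, 6, 7, 8, 9, 10, 11, 12, 13, 14, 15}
A = {2, 3, 5, 8, 10, 11, 14}
Aᶜ = {1, 4, 6, 7, 9, 12, 13, 15}

Aᶜ = {1, 4, 6, 7, 9, 12, 13, 15}


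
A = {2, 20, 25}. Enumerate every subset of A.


|A| = 3, so |P(A)| = 2^3 = 8
Enumerate subsets by cardinality (0 to 3):
∅, {2}, {20}, {25}, {2, 20}, {2, 25}, {20, 25}, {2, 20, 25}

P(A) has 8 subsets: ∅, {2}, {20}, {25}, {2, 20}, {2, 25}, {20, 25}, {2, 20, 25}


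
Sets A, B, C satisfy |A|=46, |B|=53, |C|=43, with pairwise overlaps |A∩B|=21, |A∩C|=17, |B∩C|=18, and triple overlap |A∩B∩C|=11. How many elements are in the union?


|A∪B∪C| = |A|+|B|+|C| - |A∩B|-|A∩C|-|B∩C| + |A∩B∩C|
= 46+53+43 - 21-17-18 + 11
= 142 - 56 + 11
= 97

|A ∪ B ∪ C| = 97


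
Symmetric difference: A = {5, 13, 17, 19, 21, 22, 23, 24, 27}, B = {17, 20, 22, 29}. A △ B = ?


A △ B = (A \ B) ∪ (B \ A) = elements in exactly one of A or B
A \ B = {5, 13, 19, 21, 23, 24, 27}
B \ A = {20, 29}
A △ B = {5, 13, 19, 20, 21, 23, 24, 27, 29}

A △ B = {5, 13, 19, 20, 21, 23, 24, 27, 29}


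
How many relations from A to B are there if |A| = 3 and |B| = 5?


A relation from A to B is any subset of A × B.
|A × B| = 3 × 5 = 15
# relations = 2^|A × B| = 2^15 = 32768

Number of relations = 32768


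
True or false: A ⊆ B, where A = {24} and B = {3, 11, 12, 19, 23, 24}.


A ⊆ B means every element of A is in B.
All elements of A are in B.
So A ⊆ B.

Yes, A ⊆ B


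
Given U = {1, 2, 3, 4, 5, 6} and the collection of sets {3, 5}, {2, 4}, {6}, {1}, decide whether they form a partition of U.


A partition requires: (1) non-empty parts, (2) pairwise disjoint, (3) union = U
Parts: {3, 5}, {2, 4}, {6}, {1}
Union of parts: {1, 2, 3, 4, 5, 6}
U = {1, 2, 3, 4, 5, 6}
All non-empty? True
Pairwise disjoint? True
Covers U? True

Yes, valid partition


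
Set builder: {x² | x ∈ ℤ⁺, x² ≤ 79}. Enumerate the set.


Checking each candidate:
Condition: positive perfect squares ≤ 79
Result = {1, 4, 9, 16, 25, 36, 49, 64}

{1, 4, 9, 16, 25, 36, 49, 64}


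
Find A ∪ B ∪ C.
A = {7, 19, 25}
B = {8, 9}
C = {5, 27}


A ∪ B = {7, 8, 9, 19, 25}
(A ∪ B) ∪ C = {5, 7, 8, 9, 19, 25, 27}

A ∪ B ∪ C = {5, 7, 8, 9, 19, 25, 27}


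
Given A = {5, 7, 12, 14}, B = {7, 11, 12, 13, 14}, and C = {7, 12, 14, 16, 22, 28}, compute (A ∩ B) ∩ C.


A ∩ B = {7, 12, 14}
(A ∩ B) ∩ C = {7, 12, 14}

A ∩ B ∩ C = {7, 12, 14}


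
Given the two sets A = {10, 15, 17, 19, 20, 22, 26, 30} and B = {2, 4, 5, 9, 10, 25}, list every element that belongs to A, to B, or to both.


A ∪ B = all elements in A or B (or both)
A = {10, 15, 17, 19, 20, 22, 26, 30}
B = {2, 4, 5, 9, 10, 25}
A ∪ B = {2, 4, 5, 9, 10, 15, 17, 19, 20, 22, 25, 26, 30}

A ∪ B = {2, 4, 5, 9, 10, 15, 17, 19, 20, 22, 25, 26, 30}


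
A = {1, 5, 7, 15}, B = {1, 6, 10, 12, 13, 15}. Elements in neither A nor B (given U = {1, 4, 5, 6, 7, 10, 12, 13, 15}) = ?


A = {1, 5, 7, 15}
B = {1, 6, 10, 12, 13, 15}
Region: in neither A nor B (given U = {1, 4, 5, 6, 7, 10, 12, 13, 15})
Elements: {4}

Elements in neither A nor B (given U = {1, 4, 5, 6, 7, 10, 12, 13, 15}): {4}


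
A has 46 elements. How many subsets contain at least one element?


Total subsets = 2^n = 2^46 = 70368744177664
Non-empty subsets exclude the empty set: 2^n - 1
= 70368744177664 - 1
= 70368744177663

Number of non-empty subsets = 70368744177663


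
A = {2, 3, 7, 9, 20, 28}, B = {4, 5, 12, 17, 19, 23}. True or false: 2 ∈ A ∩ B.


A = {2, 3, 7, 9, 20, 28}, B = {4, 5, 12, 17, 19, 23}
A ∩ B = elements in both A and B
A ∩ B = ∅
Checking if 2 ∈ A ∩ B
2 is not in A ∩ B → False

2 ∉ A ∩ B


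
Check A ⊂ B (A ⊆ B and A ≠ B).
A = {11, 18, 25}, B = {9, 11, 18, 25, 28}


A ⊂ B requires: A ⊆ B AND A ≠ B.
A ⊆ B? Yes
A = B? No
A ⊂ B: Yes (A is a proper subset of B)

Yes, A ⊂ B


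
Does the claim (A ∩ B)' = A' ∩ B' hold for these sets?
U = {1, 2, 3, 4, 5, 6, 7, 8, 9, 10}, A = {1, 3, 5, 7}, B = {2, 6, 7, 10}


LHS: A ∩ B = {7}
(A ∩ B)' = U \ (A ∩ B) = {1, 2, 3, 4, 5, 6, 8, 9, 10}
A' = {2, 4, 6, 8, 9, 10}, B' = {1, 3, 4, 5, 8, 9}
Claimed RHS: A' ∩ B' = {4, 8, 9}
Identity is INVALID: LHS = {1, 2, 3, 4, 5, 6, 8, 9, 10} but the RHS claimed here equals {4, 8, 9}. The correct form is (A ∩ B)' = A' ∪ B'.

Identity is invalid: (A ∩ B)' = {1, 2, 3, 4, 5, 6, 8, 9, 10} but A' ∩ B' = {4, 8, 9}. The correct De Morgan law is (A ∩ B)' = A' ∪ B'.


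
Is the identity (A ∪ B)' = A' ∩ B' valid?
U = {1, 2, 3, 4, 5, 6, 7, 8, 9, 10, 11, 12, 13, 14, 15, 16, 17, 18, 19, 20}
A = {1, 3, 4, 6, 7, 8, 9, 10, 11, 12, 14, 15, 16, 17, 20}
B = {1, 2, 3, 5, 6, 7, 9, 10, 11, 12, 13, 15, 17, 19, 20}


LHS: A ∪ B = {1, 2, 3, 4, 5, 6, 7, 8, 9, 10, 11, 12, 13, 14, 15, 16, 17, 19, 20}
(A ∪ B)' = U \ (A ∪ B) = {18}
A' = {2, 5, 13, 18, 19}, B' = {4, 8, 14, 16, 18}
Claimed RHS: A' ∩ B' = {18}
Identity is VALID: LHS = RHS = {18} ✓

Identity is valid. (A ∪ B)' = A' ∩ B' = {18}


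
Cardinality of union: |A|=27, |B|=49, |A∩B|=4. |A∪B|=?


|A ∪ B| = |A| + |B| - |A ∩ B|
= 27 + 49 - 4
= 72

|A ∪ B| = 72


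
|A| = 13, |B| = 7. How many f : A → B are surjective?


n = |A| = 13, k = |B| = 7. Surjections via inclusion-exclusion:
S(n,k) = Σ(-1)^i × C(k,i) × (k-i)^n, i=0 to k
i=0: (-1)^0×C(7,0)×7^13 = 96889010407
i=1: (-1)^1×C(7,1)×6^13 = -91424858112
i=2: (-1)^2×C(7,2)×5^13 = 25634765625
i=3: (-1)^3×C(7,3)×4^13 = -2348810240
i=4: (-1)^4×C(7,4)×3^13 = 55801305
i=5: (-1)^5×C(7,5)×2^13 = -172032
i=6: (-1)^6×C(7,6)×1^13 = 7
i=7: (-1)^7×C(7,7)×0^13 = 0
Total = 28805736960

Number of surjections = 28805736960


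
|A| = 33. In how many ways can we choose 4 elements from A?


C(n,k) = n! / (k!(n-k)!)
C(33,4) = 33! / (4!29!)
= 40920

C(33,4) = 40920


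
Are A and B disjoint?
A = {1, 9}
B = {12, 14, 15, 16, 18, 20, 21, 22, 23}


Disjoint means A ∩ B = ∅.
A ∩ B = ∅
A ∩ B = ∅, so A and B are disjoint.

Yes, A and B are disjoint


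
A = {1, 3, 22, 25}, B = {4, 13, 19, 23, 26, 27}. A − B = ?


A \ B = elements in A but not in B
A = {1, 3, 22, 25}
B = {4, 13, 19, 23, 26, 27}
Remove from A any elements in B
A \ B = {1, 3, 22, 25}

A \ B = {1, 3, 22, 25}


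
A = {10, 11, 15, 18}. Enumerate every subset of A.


|A| = 4, so |P(A)| = 2^4 = 16
Enumerate subsets by cardinality (0 to 4):
∅, {10}, {11}, {15}, {18}, {10, 11}, {10, 15}, {10, 18}, {11, 15}, {11, 18}, {15, 18}, {10, 11, 15}, {10, 11, 18}, {10, 15, 18}, {11, 15, 18}, {10, 11, 15, 18}

P(A) has 16 subsets: ∅, {10}, {11}, {15}, {18}, {10, 11}, {10, 15}, {10, 18}, {11, 15}, {11, 18}, {15, 18}, {10, 11, 15}, {10, 11, 18}, {10, 15, 18}, {11, 15, 18}, {10, 11, 15, 18}


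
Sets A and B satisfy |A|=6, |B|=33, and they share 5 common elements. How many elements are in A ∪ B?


|A ∪ B| = |A| + |B| - |A ∩ B|
= 6 + 33 - 5
= 34

|A ∪ B| = 34


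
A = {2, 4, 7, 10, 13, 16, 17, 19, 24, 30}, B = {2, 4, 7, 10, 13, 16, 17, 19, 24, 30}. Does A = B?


Two sets are equal iff they have exactly the same elements.
A = {2, 4, 7, 10, 13, 16, 17, 19, 24, 30}
B = {2, 4, 7, 10, 13, 16, 17, 19, 24, 30}
Same elements → A = B

Yes, A = B


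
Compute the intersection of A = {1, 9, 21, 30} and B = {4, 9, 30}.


A ∩ B = elements in both A and B
A = {1, 9, 21, 30}
B = {4, 9, 30}
A ∩ B = {9, 30}

A ∩ B = {9, 30}


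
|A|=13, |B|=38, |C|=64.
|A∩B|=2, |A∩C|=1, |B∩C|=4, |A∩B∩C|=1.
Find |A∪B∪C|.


|A∪B∪C| = |A|+|B|+|C| - |A∩B|-|A∩C|-|B∩C| + |A∩B∩C|
= 13+38+64 - 2-1-4 + 1
= 115 - 7 + 1
= 109

|A ∪ B ∪ C| = 109


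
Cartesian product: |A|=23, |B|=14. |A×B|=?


|A × B| = |A| × |B|
= 23 × 14
= 322

|A × B| = 322


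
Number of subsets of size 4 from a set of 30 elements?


C(n,k) = n! / (k!(n-k)!)
C(30,4) = 30! / (4!26!)
= 27405

C(30,4) = 27405


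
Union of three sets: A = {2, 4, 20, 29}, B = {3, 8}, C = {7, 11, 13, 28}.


A ∪ B = {2, 3, 4, 8, 20, 29}
(A ∪ B) ∪ C = {2, 3, 4, 7, 8, 11, 13, 20, 28, 29}

A ∪ B ∪ C = {2, 3, 4, 7, 8, 11, 13, 20, 28, 29}


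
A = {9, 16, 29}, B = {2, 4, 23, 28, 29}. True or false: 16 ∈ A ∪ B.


A = {9, 16, 29}, B = {2, 4, 23, 28, 29}
A ∪ B = all elements in A or B
A ∪ B = {2, 4, 9, 16, 23, 28, 29}
Checking if 16 ∈ A ∪ B
16 is in A ∪ B → True

16 ∈ A ∪ B


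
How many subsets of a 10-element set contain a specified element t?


Subsets of A containing t correspond to subsets of A \ {t}, which has 9 elements.
Count = 2^(n-1) = 2^9
= 512

Number of subsets containing t = 512


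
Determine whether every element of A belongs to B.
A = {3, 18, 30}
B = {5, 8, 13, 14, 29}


A ⊆ B means every element of A is in B.
Elements in A not in B: {3, 18, 30}
So A ⊄ B.

No, A ⊄ B


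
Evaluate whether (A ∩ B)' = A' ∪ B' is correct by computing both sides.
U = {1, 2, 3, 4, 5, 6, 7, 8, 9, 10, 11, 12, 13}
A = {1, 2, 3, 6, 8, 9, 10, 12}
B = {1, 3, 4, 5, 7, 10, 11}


LHS: A ∩ B = {1, 3, 10}
(A ∩ B)' = U \ (A ∩ B) = {2, 4, 5, 6, 7, 8, 9, 11, 12, 13}
A' = {4, 5, 7, 11, 13}, B' = {2, 6, 8, 9, 12, 13}
Claimed RHS: A' ∪ B' = {2, 4, 5, 6, 7, 8, 9, 11, 12, 13}
Identity is VALID: LHS = RHS = {2, 4, 5, 6, 7, 8, 9, 11, 12, 13} ✓

Identity is valid. (A ∩ B)' = A' ∪ B' = {2, 4, 5, 6, 7, 8, 9, 11, 12, 13}


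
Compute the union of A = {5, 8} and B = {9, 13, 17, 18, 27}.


A ∪ B = all elements in A or B (or both)
A = {5, 8}
B = {9, 13, 17, 18, 27}
A ∪ B = {5, 8, 9, 13, 17, 18, 27}

A ∪ B = {5, 8, 9, 13, 17, 18, 27}


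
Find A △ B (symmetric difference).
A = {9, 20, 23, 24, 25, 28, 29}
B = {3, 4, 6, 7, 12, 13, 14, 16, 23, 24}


A △ B = (A \ B) ∪ (B \ A) = elements in exactly one of A or B
A \ B = {9, 20, 25, 28, 29}
B \ A = {3, 4, 6, 7, 12, 13, 14, 16}
A △ B = {3, 4, 6, 7, 9, 12, 13, 14, 16, 20, 25, 28, 29}

A △ B = {3, 4, 6, 7, 9, 12, 13, 14, 16, 20, 25, 28, 29}


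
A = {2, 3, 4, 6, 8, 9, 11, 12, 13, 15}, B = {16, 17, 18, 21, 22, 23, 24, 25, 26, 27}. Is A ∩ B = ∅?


Disjoint means A ∩ B = ∅.
A ∩ B = ∅
A ∩ B = ∅, so A and B are disjoint.

Yes, A and B are disjoint


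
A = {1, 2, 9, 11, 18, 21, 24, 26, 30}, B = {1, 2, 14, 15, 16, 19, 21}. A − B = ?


A \ B = elements in A but not in B
A = {1, 2, 9, 11, 18, 21, 24, 26, 30}
B = {1, 2, 14, 15, 16, 19, 21}
Remove from A any elements in B
A \ B = {9, 11, 18, 24, 26, 30}

A \ B = {9, 11, 18, 24, 26, 30}


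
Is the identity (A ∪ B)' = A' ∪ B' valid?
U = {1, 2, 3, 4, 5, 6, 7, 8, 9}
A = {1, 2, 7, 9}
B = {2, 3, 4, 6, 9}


LHS: A ∪ B = {1, 2, 3, 4, 6, 7, 9}
(A ∪ B)' = U \ (A ∪ B) = {5, 8}
A' = {3, 4, 5, 6, 8}, B' = {1, 5, 7, 8}
Claimed RHS: A' ∪ B' = {1, 3, 4, 5, 6, 7, 8}
Identity is INVALID: LHS = {5, 8} but the RHS claimed here equals {1, 3, 4, 5, 6, 7, 8}. The correct form is (A ∪ B)' = A' ∩ B'.

Identity is invalid: (A ∪ B)' = {5, 8} but A' ∪ B' = {1, 3, 4, 5, 6, 7, 8}. The correct De Morgan law is (A ∪ B)' = A' ∩ B'.


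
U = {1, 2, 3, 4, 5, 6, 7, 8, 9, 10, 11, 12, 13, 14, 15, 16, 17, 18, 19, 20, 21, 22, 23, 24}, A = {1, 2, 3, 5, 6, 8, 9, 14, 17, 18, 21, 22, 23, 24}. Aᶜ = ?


Aᶜ = U \ A = elements in U but not in A
U = {1, 2, 3, 4, 5, 6, 7, 8, 9, 10, 11, 12, 13, 14, 15, 16, 17, 18, 19, 20, 21, 22, 23, 24}
A = {1, 2, 3, 5, 6, 8, 9, 14, 17, 18, 21, 22, 23, 24}
Aᶜ = {4, 7, 10, 11, 12, 13, 15, 16, 19, 20}

Aᶜ = {4, 7, 10, 11, 12, 13, 15, 16, 19, 20}


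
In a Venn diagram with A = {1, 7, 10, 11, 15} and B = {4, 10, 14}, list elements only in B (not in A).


A = {1, 7, 10, 11, 15}
B = {4, 10, 14}
Region: only in B (not in A)
Elements: {4, 14}

Elements only in B (not in A): {4, 14}


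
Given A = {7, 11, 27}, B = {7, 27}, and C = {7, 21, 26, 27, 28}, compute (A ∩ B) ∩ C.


A ∩ B = {7, 27}
(A ∩ B) ∩ C = {7, 27}

A ∩ B ∩ C = {7, 27}


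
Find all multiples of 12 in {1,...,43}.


Checking each candidate:
Condition: multiples of 12 in {1,...,43}
Result = {12, 24, 36}

{12, 24, 36}


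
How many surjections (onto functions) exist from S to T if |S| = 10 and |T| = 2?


n = |S| = 10, k = |T| = 2. Surjections via inclusion-exclusion:
S(n,k) = Σ(-1)^i × C(k,i) × (k-i)^n, i=0 to k
i=0: (-1)^0×C(2,0)×2^10 = 1024
i=1: (-1)^1×C(2,1)×1^10 = -2
i=2: (-1)^2×C(2,2)×0^10 = 0
Total = 1022

Number of surjections = 1022


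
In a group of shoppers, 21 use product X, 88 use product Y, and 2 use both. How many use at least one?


|A ∪ B| = |A| + |B| - |A ∩ B|
= 21 + 88 - 2
= 107

|A ∪ B| = 107


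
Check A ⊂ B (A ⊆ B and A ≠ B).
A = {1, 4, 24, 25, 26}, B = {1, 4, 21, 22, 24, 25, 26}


A ⊂ B requires: A ⊆ B AND A ≠ B.
A ⊆ B? Yes
A = B? No
A ⊂ B: Yes (A is a proper subset of B)

Yes, A ⊂ B


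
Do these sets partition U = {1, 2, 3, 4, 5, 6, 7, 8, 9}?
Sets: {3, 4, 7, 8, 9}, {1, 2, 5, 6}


A partition requires: (1) non-empty parts, (2) pairwise disjoint, (3) union = U
Parts: {3, 4, 7, 8, 9}, {1, 2, 5, 6}
Union of parts: {1, 2, 3, 4, 5, 6, 7, 8, 9}
U = {1, 2, 3, 4, 5, 6, 7, 8, 9}
All non-empty? True
Pairwise disjoint? True
Covers U? True

Yes, valid partition


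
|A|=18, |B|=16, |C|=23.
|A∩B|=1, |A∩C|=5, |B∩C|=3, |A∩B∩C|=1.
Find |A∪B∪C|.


|A∪B∪C| = |A|+|B|+|C| - |A∩B|-|A∩C|-|B∩C| + |A∩B∩C|
= 18+16+23 - 1-5-3 + 1
= 57 - 9 + 1
= 49

|A ∪ B ∪ C| = 49


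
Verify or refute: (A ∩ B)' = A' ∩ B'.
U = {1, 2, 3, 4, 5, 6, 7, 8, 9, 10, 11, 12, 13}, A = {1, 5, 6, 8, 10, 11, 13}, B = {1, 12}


LHS: A ∩ B = {1}
(A ∩ B)' = U \ (A ∩ B) = {2, 3, 4, 5, 6, 7, 8, 9, 10, 11, 12, 13}
A' = {2, 3, 4, 7, 9, 12}, B' = {2, 3, 4, 5, 6, 7, 8, 9, 10, 11, 13}
Claimed RHS: A' ∩ B' = {2, 3, 4, 7, 9}
Identity is INVALID: LHS = {2, 3, 4, 5, 6, 7, 8, 9, 10, 11, 12, 13} but the RHS claimed here equals {2, 3, 4, 7, 9}. The correct form is (A ∩ B)' = A' ∪ B'.

Identity is invalid: (A ∩ B)' = {2, 3, 4, 5, 6, 7, 8, 9, 10, 11, 12, 13} but A' ∩ B' = {2, 3, 4, 7, 9}. The correct De Morgan law is (A ∩ B)' = A' ∪ B'.


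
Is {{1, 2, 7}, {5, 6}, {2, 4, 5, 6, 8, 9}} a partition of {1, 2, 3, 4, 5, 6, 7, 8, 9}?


A partition requires: (1) non-empty parts, (2) pairwise disjoint, (3) union = U
Parts: {1, 2, 7}, {5, 6}, {2, 4, 5, 6, 8, 9}
Union of parts: {1, 2, 4, 5, 6, 7, 8, 9}
U = {1, 2, 3, 4, 5, 6, 7, 8, 9}
All non-empty? True
Pairwise disjoint? False
Covers U? False

No, not a valid partition


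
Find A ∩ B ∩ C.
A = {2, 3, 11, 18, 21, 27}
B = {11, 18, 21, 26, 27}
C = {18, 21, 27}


A ∩ B = {11, 18, 21, 27}
(A ∩ B) ∩ C = {18, 21, 27}

A ∩ B ∩ C = {18, 21, 27}


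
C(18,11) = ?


C(n,k) = n! / (k!(n-k)!)
C(18,11) = 18! / (11!7!)
= 31824

C(18,11) = 31824


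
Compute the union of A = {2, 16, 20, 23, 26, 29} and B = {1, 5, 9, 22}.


A ∪ B = all elements in A or B (or both)
A = {2, 16, 20, 23, 26, 29}
B = {1, 5, 9, 22}
A ∪ B = {1, 2, 5, 9, 16, 20, 22, 23, 26, 29}

A ∪ B = {1, 2, 5, 9, 16, 20, 22, 23, 26, 29}


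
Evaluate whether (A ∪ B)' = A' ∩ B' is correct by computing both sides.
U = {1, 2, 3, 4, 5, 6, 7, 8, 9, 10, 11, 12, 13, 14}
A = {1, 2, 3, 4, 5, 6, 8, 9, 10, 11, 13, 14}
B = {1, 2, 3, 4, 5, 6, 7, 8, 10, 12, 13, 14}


LHS: A ∪ B = {1, 2, 3, 4, 5, 6, 7, 8, 9, 10, 11, 12, 13, 14}
(A ∪ B)' = U \ (A ∪ B) = ∅
A' = {7, 12}, B' = {9, 11}
Claimed RHS: A' ∩ B' = ∅
Identity is VALID: LHS = RHS = ∅ ✓

Identity is valid. (A ∪ B)' = A' ∩ B' = ∅


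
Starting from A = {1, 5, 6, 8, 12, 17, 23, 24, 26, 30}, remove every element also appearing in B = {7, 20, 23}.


A \ B = elements in A but not in B
A = {1, 5, 6, 8, 12, 17, 23, 24, 26, 30}
B = {7, 20, 23}
Remove from A any elements in B
A \ B = {1, 5, 6, 8, 12, 17, 24, 26, 30}

A \ B = {1, 5, 6, 8, 12, 17, 24, 26, 30}


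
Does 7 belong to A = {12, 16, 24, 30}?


A = {12, 16, 24, 30}
Checking if 7 is in A
7 is not in A → False

7 ∉ A


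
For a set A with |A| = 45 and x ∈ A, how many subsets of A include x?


Subsets of A containing x correspond to subsets of A \ {x}, which has 44 elements.
Count = 2^(n-1) = 2^44
= 17592186044416

Number of subsets containing x = 17592186044416


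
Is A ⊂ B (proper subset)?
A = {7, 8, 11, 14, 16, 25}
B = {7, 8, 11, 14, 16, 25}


A ⊂ B requires: A ⊆ B AND A ≠ B.
A ⊆ B? Yes
A = B? Yes
A = B, so A is not a PROPER subset.

No, A is not a proper subset of B


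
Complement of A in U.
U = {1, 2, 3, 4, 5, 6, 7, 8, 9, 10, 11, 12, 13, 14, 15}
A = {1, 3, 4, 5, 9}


Aᶜ = U \ A = elements in U but not in A
U = {1, 2, 3, 4, 5, 6, 7, 8, 9, 10, 11, 12, 13, 14, 15}
A = {1, 3, 4, 5, 9}
Aᶜ = {2, 6, 7, 8, 10, 11, 12, 13, 14, 15}

Aᶜ = {2, 6, 7, 8, 10, 11, 12, 13, 14, 15}


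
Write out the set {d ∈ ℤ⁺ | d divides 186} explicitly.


Checking each candidate:
Condition: positive divisors of 186
Result = {1, 2, 3, 6, 31, 62, 93, 186}

{1, 2, 3, 6, 31, 62, 93, 186}


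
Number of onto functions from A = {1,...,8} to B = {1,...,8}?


n = |A| = 8, k = |B| = 8. Surjections via inclusion-exclusion:
S(n,k) = Σ(-1)^i × C(k,i) × (k-i)^n, i=0 to k
i=0: (-1)^0×C(8,0)×8^8 = 16777216
i=1: (-1)^1×C(8,1)×7^8 = -46118408
i=2: (-1)^2×C(8,2)×6^8 = 47029248
i=3: (-1)^3×C(8,3)×5^8 = -21875000
i=4: (-1)^4×C(8,4)×4^8 = 4587520
i=5: (-1)^5×C(8,5)×3^8 = -367416
i=6: (-1)^6×C(8,6)×2^8 = 7168
i=7: (-1)^7×C(8,7)×1^8 = -8
i=8: (-1)^8×C(8,8)×0^8 = 0
Total = 40320

Number of surjections = 40320


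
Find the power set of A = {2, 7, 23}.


|A| = 3, so |P(A)| = 2^3 = 8
Enumerate subsets by cardinality (0 to 3):
∅, {2}, {7}, {23}, {2, 7}, {2, 23}, {7, 23}, {2, 7, 23}

P(A) has 8 subsets: ∅, {2}, {7}, {23}, {2, 7}, {2, 23}, {7, 23}, {2, 7, 23}


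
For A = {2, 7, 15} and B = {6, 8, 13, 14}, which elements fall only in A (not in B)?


A = {2, 7, 15}
B = {6, 8, 13, 14}
Region: only in A (not in B)
Elements: {2, 7, 15}

Elements only in A (not in B): {2, 7, 15}


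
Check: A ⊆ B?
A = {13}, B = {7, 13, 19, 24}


A ⊆ B means every element of A is in B.
All elements of A are in B.
So A ⊆ B.

Yes, A ⊆ B


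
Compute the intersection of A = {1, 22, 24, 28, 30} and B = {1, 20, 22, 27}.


A ∩ B = elements in both A and B
A = {1, 22, 24, 28, 30}
B = {1, 20, 22, 27}
A ∩ B = {1, 22}

A ∩ B = {1, 22}


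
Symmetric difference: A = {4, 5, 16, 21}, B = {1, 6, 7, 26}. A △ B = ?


A △ B = (A \ B) ∪ (B \ A) = elements in exactly one of A or B
A \ B = {4, 5, 16, 21}
B \ A = {1, 6, 7, 26}
A △ B = {1, 4, 5, 6, 7, 16, 21, 26}

A △ B = {1, 4, 5, 6, 7, 16, 21, 26}


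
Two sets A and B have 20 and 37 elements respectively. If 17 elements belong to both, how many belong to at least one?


|A ∪ B| = |A| + |B| - |A ∩ B|
= 20 + 37 - 17
= 40

|A ∪ B| = 40


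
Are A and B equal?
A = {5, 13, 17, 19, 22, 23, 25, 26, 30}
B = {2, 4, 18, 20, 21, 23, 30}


Two sets are equal iff they have exactly the same elements.
A = {5, 13, 17, 19, 22, 23, 25, 26, 30}
B = {2, 4, 18, 20, 21, 23, 30}
Differences: {2, 4, 5, 13, 17, 18, 19, 20, 21, 22, 25, 26}
A ≠ B

No, A ≠ B


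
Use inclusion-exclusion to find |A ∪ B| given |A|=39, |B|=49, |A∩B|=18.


|A ∪ B| = |A| + |B| - |A ∩ B|
= 39 + 49 - 18
= 70

|A ∪ B| = 70


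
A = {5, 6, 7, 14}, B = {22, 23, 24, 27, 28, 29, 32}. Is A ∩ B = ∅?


Disjoint means A ∩ B = ∅.
A ∩ B = ∅
A ∩ B = ∅, so A and B are disjoint.

Yes, A and B are disjoint


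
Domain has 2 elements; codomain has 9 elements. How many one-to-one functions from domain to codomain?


An injection sends each of |A| = 2 inputs to a distinct output in B.
# injections = |B|·(|B|-1)·…·(|B|-|A|+1) = 9! / (9 - 2)!
= 9 × 8
= 72

Number of injections = 72


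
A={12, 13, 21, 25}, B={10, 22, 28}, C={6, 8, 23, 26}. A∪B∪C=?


A ∪ B = {10, 12, 13, 21, 22, 25, 28}
(A ∪ B) ∪ C = {6, 8, 10, 12, 13, 21, 22, 23, 25, 26, 28}

A ∪ B ∪ C = {6, 8, 10, 12, 13, 21, 22, 23, 25, 26, 28}


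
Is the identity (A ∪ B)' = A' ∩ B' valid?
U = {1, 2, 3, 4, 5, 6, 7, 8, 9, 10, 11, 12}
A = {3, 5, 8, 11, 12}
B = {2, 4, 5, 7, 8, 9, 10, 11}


LHS: A ∪ B = {2, 3, 4, 5, 7, 8, 9, 10, 11, 12}
(A ∪ B)' = U \ (A ∪ B) = {1, 6}
A' = {1, 2, 4, 6, 7, 9, 10}, B' = {1, 3, 6, 12}
Claimed RHS: A' ∩ B' = {1, 6}
Identity is VALID: LHS = RHS = {1, 6} ✓

Identity is valid. (A ∪ B)' = A' ∩ B' = {1, 6}


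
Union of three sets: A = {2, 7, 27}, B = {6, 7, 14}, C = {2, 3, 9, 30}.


A ∪ B = {2, 6, 7, 14, 27}
(A ∪ B) ∪ C = {2, 3, 6, 7, 9, 14, 27, 30}

A ∪ B ∪ C = {2, 3, 6, 7, 9, 14, 27, 30}


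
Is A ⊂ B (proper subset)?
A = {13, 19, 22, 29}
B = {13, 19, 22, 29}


A ⊂ B requires: A ⊆ B AND A ≠ B.
A ⊆ B? Yes
A = B? Yes
A = B, so A is not a PROPER subset.

No, A is not a proper subset of B


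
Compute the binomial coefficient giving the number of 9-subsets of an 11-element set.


C(n,k) = n! / (k!(n-k)!)
C(11,9) = 11! / (9!2!)
= 55

C(11,9) = 55


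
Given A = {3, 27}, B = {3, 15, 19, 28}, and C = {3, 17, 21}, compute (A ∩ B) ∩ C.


A ∩ B = {3}
(A ∩ B) ∩ C = {3}

A ∩ B ∩ C = {3}


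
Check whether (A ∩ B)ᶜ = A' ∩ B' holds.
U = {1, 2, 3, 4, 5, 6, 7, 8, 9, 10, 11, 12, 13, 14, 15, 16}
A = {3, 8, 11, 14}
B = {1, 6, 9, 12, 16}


LHS: A ∩ B = ∅
(A ∩ B)' = U \ (A ∩ B) = {1, 2, 3, 4, 5, 6, 7, 8, 9, 10, 11, 12, 13, 14, 15, 16}
A' = {1, 2, 4, 5, 6, 7, 9, 10, 12, 13, 15, 16}, B' = {2, 3, 4, 5, 7, 8, 10, 11, 13, 14, 15}
Claimed RHS: A' ∩ B' = {2, 4, 5, 7, 10, 13, 15}
Identity is INVALID: LHS = {1, 2, 3, 4, 5, 6, 7, 8, 9, 10, 11, 12, 13, 14, 15, 16} but the RHS claimed here equals {2, 4, 5, 7, 10, 13, 15}. The correct form is (A ∩ B)' = A' ∪ B'.

Identity is invalid: (A ∩ B)' = {1, 2, 3, 4, 5, 6, 7, 8, 9, 10, 11, 12, 13, 14, 15, 16} but A' ∩ B' = {2, 4, 5, 7, 10, 13, 15}. The correct De Morgan law is (A ∩ B)' = A' ∪ B'.


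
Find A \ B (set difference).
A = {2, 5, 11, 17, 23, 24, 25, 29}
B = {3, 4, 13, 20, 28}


A \ B = elements in A but not in B
A = {2, 5, 11, 17, 23, 24, 25, 29}
B = {3, 4, 13, 20, 28}
Remove from A any elements in B
A \ B = {2, 5, 11, 17, 23, 24, 25, 29}

A \ B = {2, 5, 11, 17, 23, 24, 25, 29}


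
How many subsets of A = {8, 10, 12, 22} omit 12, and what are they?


A subset of A that omits 12 is a subset of A \ {12}, so there are 2^(n-1) = 2^3 = 8 of them.
Subsets excluding 12: ∅, {8}, {10}, {22}, {8, 10}, {8, 22}, {10, 22}, {8, 10, 22}

Subsets excluding 12 (8 total): ∅, {8}, {10}, {22}, {8, 10}, {8, 22}, {10, 22}, {8, 10, 22}


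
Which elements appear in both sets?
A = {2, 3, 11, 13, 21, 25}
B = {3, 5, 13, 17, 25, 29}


A ∩ B = elements in both A and B
A = {2, 3, 11, 13, 21, 25}
B = {3, 5, 13, 17, 25, 29}
A ∩ B = {3, 13, 25}

A ∩ B = {3, 13, 25}


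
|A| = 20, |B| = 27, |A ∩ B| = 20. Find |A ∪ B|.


|A ∪ B| = |A| + |B| - |A ∩ B|
= 20 + 27 - 20
= 27

|A ∪ B| = 27


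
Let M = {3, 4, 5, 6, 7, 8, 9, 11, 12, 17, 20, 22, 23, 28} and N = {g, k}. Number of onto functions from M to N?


n = |M| = 14, k = |N| = 2. Surjections via inclusion-exclusion:
S(n,k) = Σ(-1)^i × C(k,i) × (k-i)^n, i=0 to k
i=0: (-1)^0×C(2,0)×2^14 = 16384
i=1: (-1)^1×C(2,1)×1^14 = -2
i=2: (-1)^2×C(2,2)×0^14 = 0
Total = 16382

Number of surjections = 16382


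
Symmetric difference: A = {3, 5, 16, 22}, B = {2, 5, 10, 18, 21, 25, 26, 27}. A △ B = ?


A △ B = (A \ B) ∪ (B \ A) = elements in exactly one of A or B
A \ B = {3, 16, 22}
B \ A = {2, 10, 18, 21, 25, 26, 27}
A △ B = {2, 3, 10, 16, 18, 21, 22, 25, 26, 27}

A △ B = {2, 3, 10, 16, 18, 21, 22, 25, 26, 27}


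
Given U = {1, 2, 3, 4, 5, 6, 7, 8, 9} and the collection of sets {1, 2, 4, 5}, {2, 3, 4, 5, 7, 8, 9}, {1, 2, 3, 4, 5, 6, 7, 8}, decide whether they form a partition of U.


A partition requires: (1) non-empty parts, (2) pairwise disjoint, (3) union = U
Parts: {1, 2, 4, 5}, {2, 3, 4, 5, 7, 8, 9}, {1, 2, 3, 4, 5, 6, 7, 8}
Union of parts: {1, 2, 3, 4, 5, 6, 7, 8, 9}
U = {1, 2, 3, 4, 5, 6, 7, 8, 9}
All non-empty? True
Pairwise disjoint? False
Covers U? True

No, not a valid partition


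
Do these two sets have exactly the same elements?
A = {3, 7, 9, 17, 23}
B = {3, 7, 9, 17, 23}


Two sets are equal iff they have exactly the same elements.
A = {3, 7, 9, 17, 23}
B = {3, 7, 9, 17, 23}
Same elements → A = B

Yes, A = B
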